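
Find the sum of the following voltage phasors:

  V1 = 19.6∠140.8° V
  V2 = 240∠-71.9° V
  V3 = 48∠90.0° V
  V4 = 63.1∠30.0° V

Step 1 — Convert each phasor to rectangular form:
  V1 = 19.6·(cos(140.8°) + j·sin(140.8°)) = -15.19 + j12.39 V
  V2 = 240·(cos(-71.9°) + j·sin(-71.9°)) = 74.56 - j228.1 V
  V3 = 48·(cos(90.0°) + j·sin(90.0°)) = 0 + j48 V
  V4 = 63.1·(cos(30.0°) + j·sin(30.0°)) = 54.65 + j31.55 V
Step 2 — Sum components: V_total = 114 - j136.2 V.
Step 3 — Convert to polar: |V_total| = 177.6 V, ∠V_total = -50.1°.

V_total = 177.6∠-50.1° V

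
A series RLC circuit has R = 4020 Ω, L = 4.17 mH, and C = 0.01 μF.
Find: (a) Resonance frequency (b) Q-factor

Step 1 — Resonance condition Im(Z)=0 gives ω₀ = 1/√(LC).
Step 2 — ω₀ = 1/√(0.00417·1e-08) = 1.549e+05 rad/s.
Step 3 — f₀ = ω₀/(2π) = 2.465e+04 Hz.
Step 4 — Series Q: Q = ω₀L/R = 1.549e+05·0.00417/4020 = 0.1606.

(a) f₀ = 2.465e+04 Hz  (b) Q = 0.1606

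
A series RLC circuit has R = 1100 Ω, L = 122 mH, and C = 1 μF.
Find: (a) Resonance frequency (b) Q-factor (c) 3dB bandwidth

Step 1 — Resonance: ω₀ = 1/√(LC) = 1/√(0.122·1e-06) = 2863 rad/s.
Step 2 — f₀ = ω₀/(2π) = 455.7 Hz.
Step 3 — Series Q: Q = ω₀L/R = 2863·0.122/1100 = 0.3175.
Step 4 — Bandwidth: Δω = ω₀/Q = 9016 rad/s; BW = Δω/(2π) = 1435 Hz.

(a) f₀ = 455.7 Hz  (b) Q = 0.3175  (c) BW = 1435 Hz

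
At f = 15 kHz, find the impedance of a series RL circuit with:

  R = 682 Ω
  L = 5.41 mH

Step 1 — Angular frequency: ω = 2π·f = 2π·1.5e+04 = 9.425e+04 rad/s.
Step 2 — Component impedances:
  R: Z = R = 682 Ω
  L: Z = jωL = j·9.425e+04·0.00541 = 0 + j509.9 Ω
Step 3 — Series combination: Z_total = R + L = 682 + j509.9 Ω = 851.5∠36.8° Ω.

Z = 682 + j509.9 Ω = 851.5∠36.8° Ω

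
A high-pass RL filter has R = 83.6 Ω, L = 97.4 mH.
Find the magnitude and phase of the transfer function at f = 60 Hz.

Step 1 — Angular frequency: ω = 2π·60 = 377 rad/s.
Step 2 — Transfer function: H(jω) = jωL/(R + jωL).
Step 3 — Numerator jωL = j·36.72; denominator R + jωL = 83.6 + j36.72.
Step 4 — H = 0.1617 + j0.3682.
Step 5 — Magnitude: |H| = 0.4021 (-7.9 dB); phase: φ = 66.3°.

|H| = 0.4021 (-7.9 dB), φ = 66.3°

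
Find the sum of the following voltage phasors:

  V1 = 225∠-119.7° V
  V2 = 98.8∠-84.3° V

Step 1 — Convert each phasor to rectangular form:
  V1 = 225·(cos(-119.7°) + j·sin(-119.7°)) = -111.5 - j195.4 V
  V2 = 98.8·(cos(-84.3°) + j·sin(-84.3°)) = 9.813 - j98.31 V
Step 2 — Sum components: V_total = -101.7 - j293.8 V.
Step 3 — Convert to polar: |V_total| = 310.8 V, ∠V_total = -109.1°.

V_total = 310.8∠-109.1° V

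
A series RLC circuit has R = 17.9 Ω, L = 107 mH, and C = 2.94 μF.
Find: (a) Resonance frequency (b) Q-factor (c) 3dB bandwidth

Step 1 — Resonance: ω₀ = 1/√(LC) = 1/√(0.107·2.94e-06) = 1783 rad/s.
Step 2 — f₀ = ω₀/(2π) = 283.8 Hz.
Step 3 — Series Q: Q = ω₀L/R = 1783·0.107/17.9 = 10.66.
Step 4 — Bandwidth: Δω = ω₀/Q = 167.3 rad/s; BW = Δω/(2π) = 26.62 Hz.

(a) f₀ = 283.8 Hz  (b) Q = 10.66  (c) BW = 26.62 Hz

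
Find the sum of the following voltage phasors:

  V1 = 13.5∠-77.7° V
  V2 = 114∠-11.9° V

Step 1 — Convert each phasor to rectangular form:
  V1 = 13.5·(cos(-77.7°) + j·sin(-77.7°)) = 2.876 - j13.19 V
  V2 = 114·(cos(-11.9°) + j·sin(-11.9°)) = 111.6 - j23.51 V
Step 2 — Sum components: V_total = 114.4 - j36.7 V.
Step 3 — Convert to polar: |V_total| = 120.2 V, ∠V_total = -17.8°.

V_total = 120.2∠-17.8° V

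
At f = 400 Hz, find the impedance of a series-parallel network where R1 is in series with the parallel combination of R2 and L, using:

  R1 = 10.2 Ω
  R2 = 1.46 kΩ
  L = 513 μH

Step 1 — Angular frequency: ω = 2π·f = 2π·400 = 2513 rad/s.
Step 2 — Component impedances:
  R1: Z = R = 10.2 Ω
  R2: Z = R = 1460 Ω
  L: Z = jωL = j·2513·0.000513 = 0 + j1.289 Ω
Step 3 — Parallel branch: R2 || L = 1/(1/R2 + 1/L) = 0.001139 + j1.289 Ω.
Step 4 — Series with R1: Z_total = R1 + (R2 || L) = 10.2 + j1.289 Ω = 10.28∠7.2° Ω.

Z = 10.2 + j1.289 Ω = 10.28∠7.2° Ω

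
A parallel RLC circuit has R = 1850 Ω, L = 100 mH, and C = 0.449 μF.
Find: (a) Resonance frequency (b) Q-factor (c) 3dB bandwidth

Step 1 — Resonance: ω₀ = 1/√(LC) = 1/√(0.1·4.49e-07) = 4719 rad/s.
Step 2 — f₀ = ω₀/(2π) = 751.1 Hz.
Step 3 — Parallel Q: Q = R/(ω₀L) = 1850/(4719·0.1) = 3.92.
Step 4 — Bandwidth: Δω = ω₀/Q = 1204 rad/s; BW = Δω/(2π) = 191.6 Hz.

(a) f₀ = 751.1 Hz  (b) Q = 3.92  (c) BW = 191.6 Hz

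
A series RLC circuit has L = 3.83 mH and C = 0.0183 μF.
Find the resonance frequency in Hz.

Step 1 — Resonance condition Im(Z)=0 gives ω₀ = 1/√(LC).
Step 2 — ω₀ = 1/√(0.00383·1.83e-08) = 1.194e+05 rad/s.
Step 3 — f₀ = ω₀/(2π) = 1.901e+04 Hz.

f₀ = 1.901e+04 Hz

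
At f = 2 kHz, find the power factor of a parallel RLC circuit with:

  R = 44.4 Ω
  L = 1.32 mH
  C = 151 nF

Step 1 — Angular frequency: ω = 2π·f = 2π·2000 = 1.257e+04 rad/s.
Step 2 — Component impedances:
  R: Z = R = 44.4 Ω
  L: Z = jωL = j·1.257e+04·0.00132 = 0 + j16.59 Ω
  C: Z = 1/(jωC) = -j/(ω·C) = 0 - j527 Ω
Step 3 — Parallel combination: 1/Z_total = 1/R + 1/L + 1/C; Z_total = 5.751 + j14.91 Ω = 15.98∠68.9° Ω.
Step 4 — Power factor: PF = cos(φ) = Re(Z)/|Z| = 5.751/15.98 = 0.3599.
Step 5 — Type: Im(Z) = 14.91 ⇒ lagging (phase φ = 68.9°).

PF = 0.3599 (lagging, φ = 68.9°)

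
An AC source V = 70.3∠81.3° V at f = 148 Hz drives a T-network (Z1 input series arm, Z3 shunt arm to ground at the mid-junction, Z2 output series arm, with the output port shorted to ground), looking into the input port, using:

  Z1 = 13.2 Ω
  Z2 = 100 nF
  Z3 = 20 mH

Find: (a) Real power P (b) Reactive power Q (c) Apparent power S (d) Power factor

Step 1 — Angular frequency: ω = 2π·f = 2π·148 = 929.9 rad/s.
Step 2 — Component impedances:
  Z1: Z = R = 13.2 Ω
  Z2: Z = 1/(jωC) = -j/(ω·C) = 0 - j1.075e+04 Ω
  Z3: Z = jωL = j·929.9·0.02 = 0 + j18.6 Ω
Step 3 — With the output port shorted to ground, the output series arm Z2 runs from the junction to ground; the shunt arm Z3 also runs from the junction to ground. They appear in parallel: Z3 || Z2 = 0 + j18.63 Ω.
Step 4 — Series with input arm Z1: Z_in = Z1 + (Z3 || Z2) = 13.2 + j18.63 Ω = 22.83∠54.7° Ω.
Step 5 — Source phasor: V = 70.3∠81.3° V = 10.63 + j69.49 V.
Step 6 — Current: I = V / Z = 2.753 + j1.379 A = 3.079∠26.6° A.
Step 7 — Complex power: S = V·I* = 125.1 + j176.6 VA.
Step 8 — Real power: P = Re(S) = 125.1 W.
Step 9 — Reactive power: Q = Im(S) = 176.6 VAR.
Step 10 — Apparent power: |S| = 216.4 VA.
Step 11 — Power factor: PF = P/|S| = 0.5781 (lagging).

(a) P = 125.1 W  (b) Q = 176.6 VAR  (c) S = 216.4 VA  (d) PF = 0.5781 (lagging)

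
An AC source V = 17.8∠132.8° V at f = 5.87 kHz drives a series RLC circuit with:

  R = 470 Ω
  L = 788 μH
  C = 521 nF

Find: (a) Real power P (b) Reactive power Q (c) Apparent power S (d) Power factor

Step 1 — Angular frequency: ω = 2π·f = 2π·5870 = 3.688e+04 rad/s.
Step 2 — Component impedances:
  R: Z = R = 470 Ω
  L: Z = jωL = j·3.688e+04·0.000788 = 0 + j29.06 Ω
  C: Z = 1/(jωC) = -j/(ω·C) = 0 - j52.04 Ω
Step 3 — Series combination: Z_total = R + L + C = 470 - j22.98 Ω = 470.6∠-2.8° Ω.
Step 4 — Source phasor: V = 17.8∠132.8° V = -12.09 + j13.06 V.
Step 5 — Current: I = V / Z = -0.02703 + j0.02647 A = 0.03783∠135.6° A.
Step 6 — Complex power: S = V·I* = 0.6725 - j0.03288 VA.
Step 7 — Real power: P = Re(S) = 0.6725 W.
Step 8 — Reactive power: Q = Im(S) = -0.03288 VAR.
Step 9 — Apparent power: |S| = 0.6733 VA.
Step 10 — Power factor: PF = P/|S| = 0.9988 (leading).

(a) P = 0.6725 W  (b) Q = -0.03288 VAR  (c) S = 0.6733 VA  (d) PF = 0.9988 (leading)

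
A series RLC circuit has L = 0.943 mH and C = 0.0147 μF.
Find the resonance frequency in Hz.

Step 1 — Resonance condition Im(Z)=0 gives ω₀ = 1/√(LC).
Step 2 — ω₀ = 1/√(0.000943·1.47e-08) = 2.686e+05 rad/s.
Step 3 — f₀ = ω₀/(2π) = 4.275e+04 Hz.

f₀ = 4.275e+04 Hz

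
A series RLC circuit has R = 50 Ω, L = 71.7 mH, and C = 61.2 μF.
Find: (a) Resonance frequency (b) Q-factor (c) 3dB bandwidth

Step 1 — Resonance: ω₀ = 1/√(LC) = 1/√(0.0717·6.12e-05) = 477.4 rad/s.
Step 2 — f₀ = ω₀/(2π) = 75.98 Hz.
Step 3 — Series Q: Q = ω₀L/R = 477.4·0.0717/50 = 0.6846.
Step 4 — Bandwidth: Δω = ω₀/Q = 697.4 rad/s; BW = Δω/(2π) = 111 Hz.

(a) f₀ = 75.98 Hz  (b) Q = 0.6846  (c) BW = 111 Hz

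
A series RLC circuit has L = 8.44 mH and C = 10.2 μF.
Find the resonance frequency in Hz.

Step 1 — Resonance condition Im(Z)=0 gives ω₀ = 1/√(LC).
Step 2 — ω₀ = 1/√(0.00844·1.02e-05) = 3408 rad/s.
Step 3 — f₀ = ω₀/(2π) = 542.4 Hz.

f₀ = 542.4 Hz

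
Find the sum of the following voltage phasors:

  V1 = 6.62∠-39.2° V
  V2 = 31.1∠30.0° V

Step 1 — Convert each phasor to rectangular form:
  V1 = 6.62·(cos(-39.2°) + j·sin(-39.2°)) = 5.13 - j4.184 V
  V2 = 31.1·(cos(30.0°) + j·sin(30.0°)) = 26.93 + j15.55 V
Step 2 — Sum components: V_total = 32.06 + j11.37 V.
Step 3 — Convert to polar: |V_total| = 34.02 V, ∠V_total = 19.5°.

V_total = 34.02∠19.5° V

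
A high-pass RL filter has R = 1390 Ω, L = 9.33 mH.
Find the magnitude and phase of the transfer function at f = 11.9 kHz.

Step 1 — Angular frequency: ω = 2π·1.19e+04 = 7.477e+04 rad/s.
Step 2 — Transfer function: H(jω) = jωL/(R + jωL).
Step 3 — Numerator jωL = j·697.6; denominator R + jωL = 1390 + j697.6.
Step 4 — H = 0.2012 + j0.4009.
Step 5 — Magnitude: |H| = 0.4486 (-7.0 dB); phase: φ = 63.3°.

|H| = 0.4486 (-7.0 dB), φ = 63.3°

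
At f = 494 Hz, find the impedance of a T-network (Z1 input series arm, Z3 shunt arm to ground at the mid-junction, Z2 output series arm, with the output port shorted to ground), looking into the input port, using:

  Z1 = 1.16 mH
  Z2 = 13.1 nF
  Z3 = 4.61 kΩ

Step 1 — Angular frequency: ω = 2π·f = 2π·494 = 3104 rad/s.
Step 2 — Component impedances:
  Z1: Z = jωL = j·3104·0.00116 = 0 + j3.601 Ω
  Z2: Z = 1/(jωC) = -j/(ω·C) = 0 - j2.459e+04 Ω
  Z3: Z = R = 4610 Ω
Step 3 — With the output port shorted to ground, the output series arm Z2 runs from the junction to ground; the shunt arm Z3 also runs from the junction to ground. They appear in parallel: Z3 || Z2 = 4454 - j834.8 Ω.
Step 4 — Series with input arm Z1: Z_in = Z1 + (Z3 || Z2) = 4454 - j831.2 Ω = 4530∠-10.6° Ω.

Z = 4454 - j831.2 Ω = 4530∠-10.6° Ω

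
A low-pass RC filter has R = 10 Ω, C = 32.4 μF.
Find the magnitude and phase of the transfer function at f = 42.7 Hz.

Step 1 — Angular frequency: ω = 2π·42.7 = 268.3 rad/s.
Step 2 — Transfer function: H(jω) = 1/(1 + jωRC).
Step 3 — Denominator: 1 + jωRC = 1 + j·268.3·10·3.24e-05 = 1 + j0.08693.
Step 4 — H = 0.9925 - j0.08627.
Step 5 — Magnitude: |H| = 0.9962 (-0.0 dB); phase: φ = -5.0°.

|H| = 0.9962 (-0.0 dB), φ = -5.0°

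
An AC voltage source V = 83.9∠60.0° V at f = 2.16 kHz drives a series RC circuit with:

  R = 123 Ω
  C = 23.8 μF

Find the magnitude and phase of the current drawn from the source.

Step 1 — Angular frequency: ω = 2π·f = 2π·2160 = 1.357e+04 rad/s.
Step 2 — Component impedances:
  R: Z = R = 123 Ω
  C: Z = 1/(jωC) = -j/(ω·C) = 0 - j3.096 Ω
Step 3 — Series combination: Z_total = R + C = 123 - j3.096 Ω = 123∠-1.4° Ω.
Step 4 — Source phasor: V = 83.9∠60.0° V = 41.95 + j72.66 V.
Step 5 — Ohm's law: I = V / Z_total = (41.95 + j72.66) / (123 - j3.096) = 0.326 + j0.5989 A.
Step 6 — Convert to polar: |I| = 0.6819 A, ∠I = 61.4°.

I = 0.6819∠61.4° A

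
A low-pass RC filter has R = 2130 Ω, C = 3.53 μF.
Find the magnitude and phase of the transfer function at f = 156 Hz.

Step 1 — Angular frequency: ω = 2π·156 = 980.2 rad/s.
Step 2 — Transfer function: H(jω) = 1/(1 + jωRC).
Step 3 — Denominator: 1 + jωRC = 1 + j·980.2·2130·3.53e-06 = 1 + j7.37.
Step 4 — H = 0.01808 - j0.1332.
Step 5 — Magnitude: |H| = 0.1345 (-17.4 dB); phase: φ = -82.3°.

|H| = 0.1345 (-17.4 dB), φ = -82.3°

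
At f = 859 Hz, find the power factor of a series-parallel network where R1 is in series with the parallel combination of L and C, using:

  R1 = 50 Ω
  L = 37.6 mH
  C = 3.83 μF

Step 1 — Angular frequency: ω = 2π·f = 2π·859 = 5397 rad/s.
Step 2 — Component impedances:
  R1: Z = R = 50 Ω
  L: Z = jωL = j·5397·0.0376 = 0 + j202.9 Ω
  C: Z = 1/(jωC) = -j/(ω·C) = 0 - j48.38 Ω
Step 3 — Parallel branch: L || C = 1/(1/L + 1/C) = 0 - j63.52 Ω.
Step 4 — Series with R1: Z_total = R1 + (L || C) = 50 - j63.52 Ω = 80.84∠-51.8° Ω.
Step 5 — Power factor: PF = cos(φ) = Re(Z)/|Z| = 50/80.84 = 0.6185.
Step 6 — Type: Im(Z) = -63.52 ⇒ leading (phase φ = -51.8°).

PF = 0.6185 (leading, φ = -51.8°)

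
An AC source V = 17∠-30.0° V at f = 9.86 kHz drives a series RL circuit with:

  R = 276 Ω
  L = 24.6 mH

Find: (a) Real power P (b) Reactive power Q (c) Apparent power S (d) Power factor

Step 1 — Angular frequency: ω = 2π·f = 2π·9860 = 6.195e+04 rad/s.
Step 2 — Component impedances:
  R: Z = R = 276 Ω
  L: Z = jωL = j·6.195e+04·0.0246 = 0 + j1524 Ω
Step 3 — Series combination: Z_total = R + L = 276 + j1524 Ω = 1549∠79.7° Ω.
Step 4 — Source phasor: V = 17∠-30.0° V = 14.72 - j8.5 V.
Step 5 — Current: I = V / Z = -0.003706 - j0.01033 A = 0.01098∠-109.7° A.
Step 6 — Complex power: S = V·I* = 0.03325 + j0.1836 VA.
Step 7 — Real power: P = Re(S) = 0.03325 W.
Step 8 — Reactive power: Q = Im(S) = 0.1836 VAR.
Step 9 — Apparent power: |S| = 0.1866 VA.
Step 10 — Power factor: PF = P/|S| = 0.1782 (lagging).

(a) P = 0.03325 W  (b) Q = 0.1836 VAR  (c) S = 0.1866 VA  (d) PF = 0.1782 (lagging)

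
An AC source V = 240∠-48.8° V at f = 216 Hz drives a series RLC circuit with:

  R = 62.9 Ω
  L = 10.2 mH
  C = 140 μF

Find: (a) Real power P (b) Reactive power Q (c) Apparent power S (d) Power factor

Step 1 — Angular frequency: ω = 2π·f = 2π·216 = 1357 rad/s.
Step 2 — Component impedances:
  R: Z = R = 62.9 Ω
  L: Z = jωL = j·1357·0.0102 = 0 + j13.84 Ω
  C: Z = 1/(jωC) = -j/(ω·C) = 0 - j5.263 Ω
Step 3 — Series combination: Z_total = R + L + C = 62.9 + j8.58 Ω = 63.48∠7.8° Ω.
Step 4 — Source phasor: V = 240∠-48.8° V = 158.1 - j180.6 V.
Step 5 — Current: I = V / Z = 2.083 - j3.155 A = 3.781∠-56.6° A.
Step 6 — Complex power: S = V·I* = 899 + j122.6 VA.
Step 7 — Real power: P = Re(S) = 899 W.
Step 8 — Reactive power: Q = Im(S) = 122.6 VAR.
Step 9 — Apparent power: |S| = 907.3 VA.
Step 10 — Power factor: PF = P/|S| = 0.9908 (lagging).

(a) P = 899 W  (b) Q = 122.6 VAR  (c) S = 907.3 VA  (d) PF = 0.9908 (lagging)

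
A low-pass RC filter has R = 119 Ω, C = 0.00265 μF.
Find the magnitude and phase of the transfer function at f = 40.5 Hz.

Step 1 — Angular frequency: ω = 2π·40.5 = 254.5 rad/s.
Step 2 — Transfer function: H(jω) = 1/(1 + jωRC).
Step 3 — Denominator: 1 + jωRC = 1 + j·254.5·119·2.65e-09 = 1 + j8.025e-05.
Step 4 — H = 1 - j8.025e-05.
Step 5 — Magnitude: |H| = 1 (-0.0 dB); phase: φ = -0.0°.

|H| = 1 (-0.0 dB), φ = -0.0°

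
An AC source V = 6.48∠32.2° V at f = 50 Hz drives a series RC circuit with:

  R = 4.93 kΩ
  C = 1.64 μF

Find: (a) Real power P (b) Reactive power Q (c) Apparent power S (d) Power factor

Step 1 — Angular frequency: ω = 2π·f = 2π·50 = 314.2 rad/s.
Step 2 — Component impedances:
  R: Z = R = 4930 Ω
  C: Z = 1/(jωC) = -j/(ω·C) = 0 - j1941 Ω
Step 3 — Series combination: Z_total = R + C = 4930 - j1941 Ω = 5298∠-21.5° Ω.
Step 4 — Source phasor: V = 6.48∠32.2° V = 5.483 + j3.453 V.
Step 5 — Current: I = V / Z = 0.0007242 + j0.0009855 A = 0.001223∠53.7° A.
Step 6 — Complex power: S = V·I* = 0.007374 - j0.002903 VA.
Step 7 — Real power: P = Re(S) = 0.007374 W.
Step 8 — Reactive power: Q = Im(S) = -0.002903 VAR.
Step 9 — Apparent power: |S| = 0.007925 VA.
Step 10 — Power factor: PF = P/|S| = 0.9305 (leading).

(a) P = 0.007374 W  (b) Q = -0.002903 VAR  (c) S = 0.007925 VA  (d) PF = 0.9305 (leading)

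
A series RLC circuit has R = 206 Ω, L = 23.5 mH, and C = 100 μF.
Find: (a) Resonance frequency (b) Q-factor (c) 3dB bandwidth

Step 1 — Resonance: ω₀ = 1/√(LC) = 1/√(0.0235·0.0001) = 652.3 rad/s.
Step 2 — f₀ = ω₀/(2π) = 103.8 Hz.
Step 3 — Series Q: Q = ω₀L/R = 652.3·0.0235/206 = 0.07442.
Step 4 — Bandwidth: Δω = ω₀/Q = 8766 rad/s; BW = Δω/(2π) = 1395 Hz.

(a) f₀ = 103.8 Hz  (b) Q = 0.07442  (c) BW = 1395 Hz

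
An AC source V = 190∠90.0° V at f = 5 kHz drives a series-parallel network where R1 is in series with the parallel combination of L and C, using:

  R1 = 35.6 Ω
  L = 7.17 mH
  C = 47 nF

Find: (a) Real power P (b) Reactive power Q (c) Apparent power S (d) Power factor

Step 1 — Angular frequency: ω = 2π·f = 2π·5000 = 3.142e+04 rad/s.
Step 2 — Component impedances:
  R1: Z = R = 35.6 Ω
  L: Z = jωL = j·3.142e+04·0.00717 = 0 + j225.3 Ω
  C: Z = 1/(jωC) = -j/(ω·C) = 0 - j677.3 Ω
Step 3 — Parallel branch: L || C = 1/(1/L + 1/C) = 0 + j337.5 Ω.
Step 4 — Series with R1: Z_total = R1 + (L || C) = 35.6 + j337.5 Ω = 339.4∠84.0° Ω.
Step 5 — Source phasor: V = 190∠90.0° V = 0 + j190 V.
Step 6 — Current: I = V / Z = 0.5568 + j0.05873 A = 0.5598∠6.0° A.
Step 7 — Complex power: S = V·I* = 11.16 + j105.8 VA.
Step 8 — Real power: P = Re(S) = 11.16 W.
Step 9 — Reactive power: Q = Im(S) = 105.8 VAR.
Step 10 — Apparent power: |S| = 106.4 VA.
Step 11 — Power factor: PF = P/|S| = 0.1049 (lagging).

(a) P = 11.16 W  (b) Q = 105.8 VAR  (c) S = 106.4 VA  (d) PF = 0.1049 (lagging)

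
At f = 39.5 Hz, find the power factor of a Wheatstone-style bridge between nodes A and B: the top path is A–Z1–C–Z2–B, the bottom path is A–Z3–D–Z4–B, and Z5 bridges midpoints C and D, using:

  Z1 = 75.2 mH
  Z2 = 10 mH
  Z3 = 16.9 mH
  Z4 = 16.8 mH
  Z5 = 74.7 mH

Step 1 — Angular frequency: ω = 2π·f = 2π·39.5 = 248.2 rad/s.
Step 2 — Component impedances:
  Z1: Z = jωL = j·248.2·0.0752 = 0 + j18.66 Ω
  Z2: Z = jωL = j·248.2·0.01 = 0 + j2.482 Ω
  Z3: Z = jωL = j·248.2·0.0169 = 0 + j4.194 Ω
  Z4: Z = jωL = j·248.2·0.0168 = 0 + j4.17 Ω
  Z5: Z = jωL = j·248.2·0.0747 = 0 + j18.54 Ω
Step 3 — Bridge requires nodal analysis (the Z5 bridge couples midpoints C and D, so the two paths cannot be reduced to a simple series/parallel combination). Setting node B to ground and injecting 1 A at node A, the 3-node admittance system at A, C, D solves to V_A = Z_AB = 0 + j5.773 Ω = 5.773∠90.0° Ω.
Step 4 — Power factor: PF = cos(φ) = Re(Z)/|Z| = 0/5.773 = 0.
Step 5 — Type: Im(Z) = 5.773 ⇒ lagging (phase φ = 90.0°).

PF = 0 (lagging, φ = 90.0°)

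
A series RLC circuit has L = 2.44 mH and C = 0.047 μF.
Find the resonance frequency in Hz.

Step 1 — Resonance condition Im(Z)=0 gives ω₀ = 1/√(LC).
Step 2 — ω₀ = 1/√(0.00244·4.7e-08) = 9.338e+04 rad/s.
Step 3 — f₀ = ω₀/(2π) = 1.486e+04 Hz.

f₀ = 1.486e+04 Hz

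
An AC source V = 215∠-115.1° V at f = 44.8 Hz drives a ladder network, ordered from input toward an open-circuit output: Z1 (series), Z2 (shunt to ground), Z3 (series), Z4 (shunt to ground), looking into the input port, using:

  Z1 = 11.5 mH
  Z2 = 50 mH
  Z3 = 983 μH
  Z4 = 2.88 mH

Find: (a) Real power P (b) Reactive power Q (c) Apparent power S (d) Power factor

Step 1 — Angular frequency: ω = 2π·f = 2π·44.8 = 281.5 rad/s.
Step 2 — Component impedances:
  Z1: Z = jωL = j·281.5·0.0115 = 0 + j3.237 Ω
  Z2: Z = jωL = j·281.5·0.05 = 0 + j14.07 Ω
  Z3: Z = jωL = j·281.5·0.000983 = 0 + j0.2767 Ω
  Z4: Z = jωL = j·281.5·0.00288 = 0 + j0.8107 Ω
Step 3 — Ladder network (open output): work backward from the far end, alternating series and parallel combinations. Z_in = 0 + j4.246 Ω = 4.246∠90.0° Ω.
Step 4 — Source phasor: V = 215∠-115.1° V = -91.2 - j194.7 V.
Step 5 — Current: I = V / Z = -45.85 + j21.48 A = 50.63∠154.9° A.
Step 6 — Complex power: S = V·I* = 0 + j1.089e+04 VA.
Step 7 — Real power: P = Re(S) = 0 W.
Step 8 — Reactive power: Q = Im(S) = 1.089e+04 VAR.
Step 9 — Apparent power: |S| = 1.089e+04 VA.
Step 10 — Power factor: PF = P/|S| = 0 (lagging).

(a) P = 0 W  (b) Q = 1.089e+04 VAR  (c) S = 1.089e+04 VA  (d) PF = 0 (lagging)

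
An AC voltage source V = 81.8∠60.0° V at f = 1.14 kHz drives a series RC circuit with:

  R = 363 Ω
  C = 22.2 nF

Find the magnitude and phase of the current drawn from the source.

Step 1 — Angular frequency: ω = 2π·f = 2π·1140 = 7163 rad/s.
Step 2 — Component impedances:
  R: Z = R = 363 Ω
  C: Z = 1/(jωC) = -j/(ω·C) = 0 - j6289 Ω
Step 3 — Series combination: Z_total = R + C = 363 - j6289 Ω = 6299∠-86.7° Ω.
Step 4 — Source phasor: V = 81.8∠60.0° V = 40.9 + j70.84 V.
Step 5 — Ohm's law: I = V / Z_total = (40.9 + j70.84) / (363 - j6289) = -0.01085 + j0.00713 A.
Step 6 — Convert to polar: |I| = 0.01299 A, ∠I = 146.7°.

I = 0.01299∠146.7° A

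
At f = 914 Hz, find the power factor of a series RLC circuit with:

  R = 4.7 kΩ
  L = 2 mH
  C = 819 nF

Step 1 — Angular frequency: ω = 2π·f = 2π·914 = 5743 rad/s.
Step 2 — Component impedances:
  R: Z = R = 4700 Ω
  L: Z = jωL = j·5743·0.002 = 0 + j11.49 Ω
  C: Z = 1/(jωC) = -j/(ω·C) = 0 - j212.6 Ω
Step 3 — Series combination: Z_total = R + L + C = 4700 - j201.1 Ω = 4704∠-2.5° Ω.
Step 4 — Power factor: PF = cos(φ) = Re(Z)/|Z| = 4700/4704 = 0.9991.
Step 5 — Type: Im(Z) = -201.1 ⇒ leading (phase φ = -2.5°).

PF = 0.9991 (leading, φ = -2.5°)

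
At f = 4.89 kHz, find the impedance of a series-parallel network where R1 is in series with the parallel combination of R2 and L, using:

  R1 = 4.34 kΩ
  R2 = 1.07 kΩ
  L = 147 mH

Step 1 — Angular frequency: ω = 2π·f = 2π·4890 = 3.072e+04 rad/s.
Step 2 — Component impedances:
  R1: Z = R = 4340 Ω
  R2: Z = R = 1070 Ω
  L: Z = jωL = j·3.072e+04·0.147 = 0 + j4517 Ω
Step 3 — Parallel branch: R2 || L = 1/(1/R2 + 1/L) = 1013 + j240 Ω.
Step 4 — Series with R1: Z_total = R1 + (R2 || L) = 5353 + j240 Ω = 5359∠2.6° Ω.

Z = 5353 + j240 Ω = 5359∠2.6° Ω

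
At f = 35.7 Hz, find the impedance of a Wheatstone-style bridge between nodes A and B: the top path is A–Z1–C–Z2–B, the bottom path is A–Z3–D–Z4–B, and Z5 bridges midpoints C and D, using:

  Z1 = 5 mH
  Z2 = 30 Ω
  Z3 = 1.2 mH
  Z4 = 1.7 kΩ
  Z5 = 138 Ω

Step 1 — Angular frequency: ω = 2π·f = 2π·35.7 = 224.3 rad/s.
Step 2 — Component impedances:
  Z1: Z = jωL = j·224.3·0.005 = 0 + j1.122 Ω
  Z2: Z = R = 30 Ω
  Z3: Z = jωL = j·224.3·0.0012 = 0 + j0.2692 Ω
  Z4: Z = R = 1700 Ω
  Z5: Z = R = 138 Ω
Step 3 — Bridge requires nodal analysis (the Z5 bridge couples midpoints C and D, so the two paths cannot be reduced to a simple series/parallel combination). Setting node B to ground and injecting 1 A at node A, the 3-node admittance system at A, C, D solves to V_A = Z_AB = 29.49 + j1.083 Ω = 29.51∠2.1° Ω.

Z = 29.49 + j1.083 Ω = 29.51∠2.1° Ω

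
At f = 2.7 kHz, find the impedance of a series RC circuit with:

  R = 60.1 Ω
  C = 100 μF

Step 1 — Angular frequency: ω = 2π·f = 2π·2700 = 1.696e+04 rad/s.
Step 2 — Component impedances:
  R: Z = R = 60.1 Ω
  C: Z = 1/(jωC) = -j/(ω·C) = 0 - j0.5895 Ω
Step 3 — Series combination: Z_total = R + C = 60.1 - j0.5895 Ω = 60.1∠-0.6° Ω.

Z = 60.1 - j0.5895 Ω = 60.1∠-0.6° Ω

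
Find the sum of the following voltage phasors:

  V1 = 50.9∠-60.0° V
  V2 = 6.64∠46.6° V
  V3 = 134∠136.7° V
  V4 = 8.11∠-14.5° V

Step 1 — Convert each phasor to rectangular form:
  V1 = 50.9·(cos(-60.0°) + j·sin(-60.0°)) = 25.45 - j44.08 V
  V2 = 6.64·(cos(46.6°) + j·sin(46.6°)) = 4.562 + j4.824 V
  V3 = 134·(cos(136.7°) + j·sin(136.7°)) = -97.52 + j91.9 V
  V4 = 8.11·(cos(-14.5°) + j·sin(-14.5°)) = 7.852 - j2.031 V
Step 2 — Sum components: V_total = -59.66 + j50.61 V.
Step 3 — Convert to polar: |V_total| = 78.23 V, ∠V_total = 139.7°.

V_total = 78.23∠139.7° V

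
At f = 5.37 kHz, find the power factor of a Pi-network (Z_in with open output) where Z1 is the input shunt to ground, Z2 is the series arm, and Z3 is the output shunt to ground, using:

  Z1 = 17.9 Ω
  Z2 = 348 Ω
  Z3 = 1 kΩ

Step 1 — Angular frequency: ω = 2π·f = 2π·5370 = 3.374e+04 rad/s.
Step 2 — Component impedances:
  Z1: Z = R = 17.9 Ω
  Z2: Z = R = 348 Ω
  Z3: Z = R = 1000 Ω
Step 3 — With open output, the series arm Z2 and the output shunt Z3 appear in series to ground: Z2 + Z3 = 1348 Ω.
Step 4 — Parallel with input shunt Z1: Z_in = Z1 || (Z2 + Z3) = 17.67 Ω = 17.67∠0.0° Ω.
Step 5 — Power factor: PF = cos(φ) = Re(Z)/|Z| = 17.67/17.67 = 1.
Step 6 — Type: Im(Z) = 0 ⇒ unity (phase φ = 0.0°).

PF = 1 (unity, φ = 0.0°)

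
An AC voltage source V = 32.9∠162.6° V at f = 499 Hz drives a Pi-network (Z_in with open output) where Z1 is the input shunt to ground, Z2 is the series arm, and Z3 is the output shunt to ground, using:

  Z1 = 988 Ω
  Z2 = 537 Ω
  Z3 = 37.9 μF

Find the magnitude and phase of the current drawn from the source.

Step 1 — Angular frequency: ω = 2π·f = 2π·499 = 3135 rad/s.
Step 2 — Component impedances:
  Z1: Z = R = 988 Ω
  Z2: Z = R = 537 Ω
  Z3: Z = 1/(jωC) = -j/(ω·C) = 0 - j8.416 Ω
Step 3 — With open output, the series arm Z2 and the output shunt Z3 appear in series to ground: Z2 + Z3 = 537 - j8.416 Ω.
Step 4 — Parallel with input shunt Z1: Z_in = Z1 || (Z2 + Z3) = 347.9 - j3.532 Ω = 347.9∠-0.6° Ω.
Step 5 — Source phasor: V = 32.9∠162.6° V = -31.39 + j9.838 V.
Step 6 — Ohm's law: I = V / Z_total = (-31.39 + j9.838) / (347.9 - j3.532) = -0.09051 + j0.02736 A.
Step 7 — Convert to polar: |I| = 0.09456 A, ∠I = 163.2°.

I = 0.09456∠163.2° A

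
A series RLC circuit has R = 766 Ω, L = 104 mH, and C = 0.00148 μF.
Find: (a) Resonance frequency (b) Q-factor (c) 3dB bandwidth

Step 1 — Resonance: ω₀ = 1/√(LC) = 1/√(0.104·1.48e-09) = 8.06e+04 rad/s.
Step 2 — f₀ = ω₀/(2π) = 1.283e+04 Hz.
Step 3 — Series Q: Q = ω₀L/R = 8.06e+04·0.104/766 = 10.94.
Step 4 — Bandwidth: Δω = ω₀/Q = 7365 rad/s; BW = Δω/(2π) = 1172 Hz.

(a) f₀ = 1.283e+04 Hz  (b) Q = 10.94  (c) BW = 1172 Hz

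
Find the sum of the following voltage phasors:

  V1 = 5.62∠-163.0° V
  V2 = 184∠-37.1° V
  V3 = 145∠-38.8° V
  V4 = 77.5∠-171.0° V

Step 1 — Convert each phasor to rectangular form:
  V1 = 5.62·(cos(-163.0°) + j·sin(-163.0°)) = -5.374 - j1.643 V
  V2 = 184·(cos(-37.1°) + j·sin(-37.1°)) = 146.8 - j111 V
  V3 = 145·(cos(-38.8°) + j·sin(-38.8°)) = 113 - j90.86 V
  V4 = 77.5·(cos(-171.0°) + j·sin(-171.0°)) = -76.55 - j12.12 V
Step 2 — Sum components: V_total = 177.8 - j215.6 V.
Step 3 — Convert to polar: |V_total| = 279.5 V, ∠V_total = -50.5°.

V_total = 279.5∠-50.5° V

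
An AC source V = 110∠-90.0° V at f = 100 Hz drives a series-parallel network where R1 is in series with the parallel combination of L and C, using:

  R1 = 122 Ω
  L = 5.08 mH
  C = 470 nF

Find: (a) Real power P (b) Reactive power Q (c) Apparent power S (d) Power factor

Step 1 — Angular frequency: ω = 2π·f = 2π·100 = 628.3 rad/s.
Step 2 — Component impedances:
  R1: Z = R = 122 Ω
  L: Z = jωL = j·628.3·0.00508 = 0 + j3.192 Ω
  C: Z = 1/(jωC) = -j/(ω·C) = 0 - j3386 Ω
Step 3 — Parallel branch: L || C = 1/(1/L + 1/C) = 0 + j3.195 Ω.
Step 4 — Series with R1: Z_total = R1 + (L || C) = 122 + j3.195 Ω = 122∠1.5° Ω.
Step 5 — Source phasor: V = 110∠-90.0° V = 0 - j110 V.
Step 6 — Current: I = V / Z = -0.0236 - j0.901 A = 0.9013∠-91.5° A.
Step 7 — Complex power: S = V·I* = 99.11 + j2.596 VA.
Step 8 — Real power: P = Re(S) = 99.11 W.
Step 9 — Reactive power: Q = Im(S) = 2.596 VAR.
Step 10 — Apparent power: |S| = 99.15 VA.
Step 11 — Power factor: PF = P/|S| = 0.9997 (lagging).

(a) P = 99.11 W  (b) Q = 2.596 VAR  (c) S = 99.15 VA  (d) PF = 0.9997 (lagging)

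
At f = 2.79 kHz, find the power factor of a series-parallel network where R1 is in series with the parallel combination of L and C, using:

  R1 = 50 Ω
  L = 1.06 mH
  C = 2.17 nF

Step 1 — Angular frequency: ω = 2π·f = 2π·2790 = 1.753e+04 rad/s.
Step 2 — Component impedances:
  R1: Z = R = 50 Ω
  L: Z = jωL = j·1.753e+04·0.00106 = 0 + j18.58 Ω
  C: Z = 1/(jωC) = -j/(ω·C) = 0 - j2.629e+04 Ω
Step 3 — Parallel branch: L || C = 1/(1/L + 1/C) = 0 + j18.6 Ω.
Step 4 — Series with R1: Z_total = R1 + (L || C) = 50 + j18.6 Ω = 53.35∠20.4° Ω.
Step 5 — Power factor: PF = cos(φ) = Re(Z)/|Z| = 50/53.346 = 0.9373.
Step 6 — Type: Im(Z) = 18.6 ⇒ lagging (phase φ = 20.4°).

PF = 0.9373 (lagging, φ = 20.4°)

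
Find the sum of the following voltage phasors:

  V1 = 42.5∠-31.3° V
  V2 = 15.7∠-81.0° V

Step 1 — Convert each phasor to rectangular form:
  V1 = 42.5·(cos(-31.3°) + j·sin(-31.3°)) = 36.31 - j22.08 V
  V2 = 15.7·(cos(-81.0°) + j·sin(-81.0°)) = 2.456 - j15.51 V
Step 2 — Sum components: V_total = 38.77 - j37.59 V.
Step 3 — Convert to polar: |V_total| = 54 V, ∠V_total = -44.1°.

V_total = 54∠-44.1° V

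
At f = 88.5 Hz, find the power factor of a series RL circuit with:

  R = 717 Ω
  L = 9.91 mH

Step 1 — Angular frequency: ω = 2π·f = 2π·88.5 = 556.1 rad/s.
Step 2 — Component impedances:
  R: Z = R = 717 Ω
  L: Z = jωL = j·556.1·0.00991 = 0 + j5.511 Ω
Step 3 — Series combination: Z_total = R + L = 717 + j5.511 Ω = 717∠0.4° Ω.
Step 4 — Power factor: PF = cos(φ) = Re(Z)/|Z| = 717/717 = 1.
Step 5 — Type: Im(Z) = 5.511 ⇒ lagging (phase φ = 0.4°).

PF = 1 (lagging, φ = 0.4°)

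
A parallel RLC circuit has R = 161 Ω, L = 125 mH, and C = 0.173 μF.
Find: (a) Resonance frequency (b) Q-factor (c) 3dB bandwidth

Step 1 — Resonance: ω₀ = 1/√(LC) = 1/√(0.125·1.73e-07) = 6800 rad/s.
Step 2 — f₀ = ω₀/(2π) = 1082 Hz.
Step 3 — Parallel Q: Q = R/(ω₀L) = 161/(6800·0.125) = 0.1894.
Step 4 — Bandwidth: Δω = ω₀/Q = 3.59e+04 rad/s; BW = Δω/(2π) = 5714 Hz.

(a) f₀ = 1082 Hz  (b) Q = 0.1894  (c) BW = 5714 Hz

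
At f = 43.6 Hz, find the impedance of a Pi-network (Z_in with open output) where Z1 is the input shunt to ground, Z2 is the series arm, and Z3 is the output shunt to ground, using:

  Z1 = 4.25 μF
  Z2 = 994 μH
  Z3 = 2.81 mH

Step 1 — Angular frequency: ω = 2π·f = 2π·43.6 = 273.9 rad/s.
Step 2 — Component impedances:
  Z1: Z = 1/(jωC) = -j/(ω·C) = 0 - j858.9 Ω
  Z2: Z = jωL = j·273.9·0.000994 = 0 + j0.2723 Ω
  Z3: Z = jωL = j·273.9·0.00281 = 0 + j0.7698 Ω
Step 3 — With open output, the series arm Z2 and the output shunt Z3 appear in series to ground: Z2 + Z3 = 0 + j1.042 Ω.
Step 4 — Parallel with input shunt Z1: Z_in = Z1 || (Z2 + Z3) = 0 + j1.043 Ω = 1.043∠90.0° Ω.

Z = 0 + j1.043 Ω = 1.043∠90.0° Ω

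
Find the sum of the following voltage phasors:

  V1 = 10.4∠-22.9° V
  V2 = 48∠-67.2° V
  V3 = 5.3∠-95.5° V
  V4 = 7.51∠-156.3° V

Step 1 — Convert each phasor to rectangular form:
  V1 = 10.4·(cos(-22.9°) + j·sin(-22.9°)) = 9.58 - j4.047 V
  V2 = 48·(cos(-67.2°) + j·sin(-67.2°)) = 18.6 - j44.25 V
  V3 = 5.3·(cos(-95.5°) + j·sin(-95.5°)) = -0.508 - j5.276 V
  V4 = 7.51·(cos(-156.3°) + j·sin(-156.3°)) = -6.877 - j3.019 V
Step 2 — Sum components: V_total = 20.8 - j56.59 V.
Step 3 — Convert to polar: |V_total| = 60.29 V, ∠V_total = -69.8°.

V_total = 60.29∠-69.8° V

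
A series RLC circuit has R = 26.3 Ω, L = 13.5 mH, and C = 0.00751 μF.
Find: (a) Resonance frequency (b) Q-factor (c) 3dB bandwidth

Step 1 — Resonance: ω₀ = 1/√(LC) = 1/√(0.0135·7.51e-09) = 9.931e+04 rad/s.
Step 2 — f₀ = ω₀/(2π) = 1.581e+04 Hz.
Step 3 — Series Q: Q = ω₀L/R = 9.931e+04·0.0135/26.3 = 50.98.
Step 4 — Bandwidth: Δω = ω₀/Q = 1948 rad/s; BW = Δω/(2π) = 310.1 Hz.

(a) f₀ = 1.581e+04 Hz  (b) Q = 50.98  (c) BW = 310.1 Hz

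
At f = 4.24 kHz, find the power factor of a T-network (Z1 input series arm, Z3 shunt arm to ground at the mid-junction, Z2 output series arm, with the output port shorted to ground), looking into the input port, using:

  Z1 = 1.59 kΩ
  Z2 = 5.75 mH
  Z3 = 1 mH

Step 1 — Angular frequency: ω = 2π·f = 2π·4240 = 2.664e+04 rad/s.
Step 2 — Component impedances:
  Z1: Z = R = 1590 Ω
  Z2: Z = jωL = j·2.664e+04·0.00575 = 0 + j153.2 Ω
  Z3: Z = jωL = j·2.664e+04·0.001 = 0 + j26.64 Ω
Step 3 — With the output port shorted to ground, the output series arm Z2 runs from the junction to ground; the shunt arm Z3 also runs from the junction to ground. They appear in parallel: Z3 || Z2 = 0 + j22.69 Ω.
Step 4 — Series with input arm Z1: Z_in = Z1 + (Z3 || Z2) = 1590 + j22.69 Ω = 1590∠0.8° Ω.
Step 5 — Power factor: PF = cos(φ) = Re(Z)/|Z| = 1590/1590.2 = 0.9999.
Step 6 — Type: Im(Z) = 22.69 ⇒ lagging (phase φ = 0.8°).

PF = 0.9999 (lagging, φ = 0.8°)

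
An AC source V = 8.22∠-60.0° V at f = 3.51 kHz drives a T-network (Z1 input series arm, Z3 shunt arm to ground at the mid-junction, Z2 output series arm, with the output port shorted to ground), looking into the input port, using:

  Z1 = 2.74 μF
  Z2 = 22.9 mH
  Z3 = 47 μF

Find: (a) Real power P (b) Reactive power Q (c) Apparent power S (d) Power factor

Step 1 — Angular frequency: ω = 2π·f = 2π·3510 = 2.205e+04 rad/s.
Step 2 — Component impedances:
  Z1: Z = 1/(jωC) = -j/(ω·C) = 0 - j16.55 Ω
  Z2: Z = jωL = j·2.205e+04·0.0229 = 0 + j505 Ω
  Z3: Z = 1/(jωC) = -j/(ω·C) = 0 - j0.9648 Ω
Step 3 — With the output port shorted to ground, the output series arm Z2 runs from the junction to ground; the shunt arm Z3 also runs from the junction to ground. They appear in parallel: Z3 || Z2 = 0 - j0.9666 Ω.
Step 4 — Series with input arm Z1: Z_in = Z1 + (Z3 || Z2) = 0 - j17.52 Ω = 17.52∠-90.0° Ω.
Step 5 — Source phasor: V = 8.22∠-60.0° V = 4.11 - j7.119 V.
Step 6 — Current: I = V / Z = 0.4064 + j0.2347 A = 0.4693∠30.0° A.
Step 7 — Complex power: S = V·I* = 0 - j3.858 VA.
Step 8 — Real power: P = Re(S) = 0 W.
Step 9 — Reactive power: Q = Im(S) = -3.858 VAR.
Step 10 — Apparent power: |S| = 3.858 VA.
Step 11 — Power factor: PF = P/|S| = 0 (leading).

(a) P = 0 W  (b) Q = -3.858 VAR  (c) S = 3.858 VA  (d) PF = 0 (leading)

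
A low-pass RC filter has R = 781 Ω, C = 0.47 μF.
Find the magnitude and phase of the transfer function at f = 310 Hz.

Step 1 — Angular frequency: ω = 2π·310 = 1948 rad/s.
Step 2 — Transfer function: H(jω) = 1/(1 + jωRC).
Step 3 — Denominator: 1 + jωRC = 1 + j·1948·781·4.7e-07 = 1 + j0.715.
Step 4 — H = 0.6617 - j0.4731.
Step 5 — Magnitude: |H| = 0.8135 (-1.8 dB); phase: φ = -35.6°.

|H| = 0.8135 (-1.8 dB), φ = -35.6°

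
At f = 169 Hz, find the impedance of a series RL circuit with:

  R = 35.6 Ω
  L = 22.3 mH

Step 1 — Angular frequency: ω = 2π·f = 2π·169 = 1062 rad/s.
Step 2 — Component impedances:
  R: Z = R = 35.6 Ω
  L: Z = jωL = j·1062·0.0223 = 0 + j23.68 Ω
Step 3 — Series combination: Z_total = R + L = 35.6 + j23.68 Ω = 42.76∠33.6° Ω.

Z = 35.6 + j23.68 Ω = 42.76∠33.6° Ω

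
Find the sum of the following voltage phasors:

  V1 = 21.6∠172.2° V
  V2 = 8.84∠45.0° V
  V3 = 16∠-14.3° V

Step 1 — Convert each phasor to rectangular form:
  V1 = 21.6·(cos(172.2°) + j·sin(172.2°)) = -21.4 + j2.931 V
  V2 = 8.84·(cos(45.0°) + j·sin(45.0°)) = 6.251 + j6.251 V
  V3 = 16·(cos(-14.3°) + j·sin(-14.3°)) = 15.5 - j3.952 V
Step 2 — Sum components: V_total = 0.3549 + j5.23 V.
Step 3 — Convert to polar: |V_total| = 5.242 V, ∠V_total = 86.1°.

V_total = 5.242∠86.1° V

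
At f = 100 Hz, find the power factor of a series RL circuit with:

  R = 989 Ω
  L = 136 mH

Step 1 — Angular frequency: ω = 2π·f = 2π·100 = 628.3 rad/s.
Step 2 — Component impedances:
  R: Z = R = 989 Ω
  L: Z = jωL = j·628.3·0.136 = 0 + j85.45 Ω
Step 3 — Series combination: Z_total = R + L = 989 + j85.45 Ω = 992.7∠4.9° Ω.
Step 4 — Power factor: PF = cos(φ) = Re(Z)/|Z| = 989/992.7 = 0.9963.
Step 5 — Type: Im(Z) = 85.45 ⇒ lagging (phase φ = 4.9°).

PF = 0.9963 (lagging, φ = 4.9°)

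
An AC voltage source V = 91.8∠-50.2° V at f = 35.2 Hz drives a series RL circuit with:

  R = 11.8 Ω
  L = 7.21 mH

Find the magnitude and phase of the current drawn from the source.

Step 1 — Angular frequency: ω = 2π·f = 2π·35.2 = 221.2 rad/s.
Step 2 — Component impedances:
  R: Z = R = 11.8 Ω
  L: Z = jωL = j·221.2·0.00721 = 0 + j1.595 Ω
Step 3 — Series combination: Z_total = R + L = 11.8 + j1.595 Ω = 11.91∠7.7° Ω.
Step 4 — Source phasor: V = 91.8∠-50.2° V = 58.76 - j70.53 V.
Step 5 — Ohm's law: I = V / Z_total = (58.76 - j70.53) / (11.8 + j1.595) = 4.097 - j6.531 A.
Step 6 — Convert to polar: |I| = 7.71 A, ∠I = -57.9°.

I = 7.71∠-57.9° A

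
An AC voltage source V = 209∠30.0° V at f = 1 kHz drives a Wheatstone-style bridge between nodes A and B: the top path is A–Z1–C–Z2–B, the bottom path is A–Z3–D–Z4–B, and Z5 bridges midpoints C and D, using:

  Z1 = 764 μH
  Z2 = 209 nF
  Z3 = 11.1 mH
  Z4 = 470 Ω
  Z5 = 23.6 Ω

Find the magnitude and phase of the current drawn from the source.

Step 1 — Angular frequency: ω = 2π·f = 2π·1000 = 6283 rad/s.
Step 2 — Component impedances:
  Z1: Z = jωL = j·6283·0.000764 = 0 + j4.8 Ω
  Z2: Z = 1/(jωC) = -j/(ω·C) = 0 - j761.5 Ω
  Z3: Z = jωL = j·6283·0.0111 = 0 + j69.74 Ω
  Z4: Z = R = 470 Ω
  Z5: Z = R = 23.6 Ω
Step 3 — Bridge requires nodal analysis (the Z5 bridge couples midpoints C and D, so the two paths cannot be reduced to a simple series/parallel combination). Setting node B to ground and injecting 1 A at node A, the 3-node admittance system at A, C, D solves to V_A = Z_AB = 349.1 - j216.8 Ω = 410.9∠-31.8° Ω.
Step 4 — Source phasor: V = 209∠30.0° V = 181 + j104.5 V.
Step 5 — Ohm's law: I = V / Z_total = (181 + j104.5) / (349.1 - j216.8) = 0.24 + j0.4484 A.
Step 6 — Convert to polar: |I| = 0.5086 A, ∠I = 61.8°.

I = 0.5086∠61.8° A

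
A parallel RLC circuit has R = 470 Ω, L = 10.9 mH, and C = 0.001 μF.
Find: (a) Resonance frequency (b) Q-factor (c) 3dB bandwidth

Step 1 — Resonance: ω₀ = 1/√(LC) = 1/√(0.0109·1e-09) = 3.029e+05 rad/s.
Step 2 — f₀ = ω₀/(2π) = 4.821e+04 Hz.
Step 3 — Parallel Q: Q = R/(ω₀L) = 470/(3.029e+05·0.0109) = 0.1424.
Step 4 — Bandwidth: Δω = ω₀/Q = 2.128e+06 rad/s; BW = Δω/(2π) = 3.386e+05 Hz.

(a) f₀ = 4.821e+04 Hz  (b) Q = 0.1424  (c) BW = 3.386e+05 Hz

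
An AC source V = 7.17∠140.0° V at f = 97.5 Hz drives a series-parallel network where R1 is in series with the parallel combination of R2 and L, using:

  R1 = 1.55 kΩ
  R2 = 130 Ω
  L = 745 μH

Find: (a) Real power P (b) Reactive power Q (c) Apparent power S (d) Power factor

Step 1 — Angular frequency: ω = 2π·f = 2π·97.5 = 612.6 rad/s.
Step 2 — Component impedances:
  R1: Z = R = 1550 Ω
  R2: Z = R = 130 Ω
  L: Z = jωL = j·612.6·0.000745 = 0 + j0.4564 Ω
Step 3 — Parallel branch: R2 || L = 1/(1/R2 + 1/L) = 0.001602 + j0.4564 Ω.
Step 4 — Series with R1: Z_total = R1 + (R2 || L) = 1550 + j0.4564 Ω = 1550∠0.0° Ω.
Step 5 — Source phasor: V = 7.17∠140.0° V = -5.493 + j4.609 V.
Step 6 — Current: I = V / Z = -0.003543 + j0.002974 A = 0.004626∠140.0° A.
Step 7 — Complex power: S = V·I* = 0.03317 + j9.766e-06 VA.
Step 8 — Real power: P = Re(S) = 0.03317 W.
Step 9 — Reactive power: Q = Im(S) = 9.766e-06 VAR.
Step 10 — Apparent power: |S| = 0.03317 VA.
Step 11 — Power factor: PF = P/|S| = 1 (lagging).

(a) P = 0.03317 W  (b) Q = 9.766e-06 VAR  (c) S = 0.03317 VA  (d) PF = 1 (lagging)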